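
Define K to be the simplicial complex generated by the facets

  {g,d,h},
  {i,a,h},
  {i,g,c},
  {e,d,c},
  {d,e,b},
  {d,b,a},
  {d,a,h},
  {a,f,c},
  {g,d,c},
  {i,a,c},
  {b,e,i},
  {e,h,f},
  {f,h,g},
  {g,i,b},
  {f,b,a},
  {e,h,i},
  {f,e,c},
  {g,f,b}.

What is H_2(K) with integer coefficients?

Fix the vertex order a < b < c < d < e < f < g < h < i and write every simplex with vertices in increasing order. Then dim K = 2 and the simplices of K are:

  0-simplices (9): a, b, c, d, e, f, g, h, i
  1-simplices (27): ab, ac, ad, af, ah, ai, bd, be, bf, bg, bi, cd, ce, cf, cg, ci, de, dg, dh, ef, eh, ei, fg, fh, gh, gi, hi
  2-simplices (18): abd, abf, acf, aci, adh, ahi, bde, bei, bfg, bgi, cde, cdg, cef, cgi, dgh, efh, ehi, fgh

Hence C_0 ≅ Z^9, C_1 ≅ Z^27, C_2 ≅ Z^18.

Boundary ∂_1: C_1 → C_0 maps an edge to its endpoints' difference, ∂[p,q] = q − p. For instance
  ∂ab = b − a.
This gives a 9×27 integer matrix of rank 8; reducing to Smith normal form yields diagonal entries (1,1,1,1,1,1,1,1).

∂_2: C_2 → C_1 acts by ∂[p,q,r] = [q,r] − [p,r] + [p,q]. For instance
  ∂dgh = gh − dh + dg,
  ∂fgh = gh − fh + fg.
The 27×18 boundary matrix has rank 17 and Smith normal form diag(1,1,1,1,1,1,1,1,1,1,1,1,1,1,1,1,1).

Now H_k = ker ∂_k / im ∂_{k+1}, so:

  H_2: rank ker ∂_2 − rank ∂_3 = (18 − 17) − 0 = 1, and there is no ∂_3, so H_2 = Z.

(K is a triangulation of the torus T^2.)

H_2 ≅ Z.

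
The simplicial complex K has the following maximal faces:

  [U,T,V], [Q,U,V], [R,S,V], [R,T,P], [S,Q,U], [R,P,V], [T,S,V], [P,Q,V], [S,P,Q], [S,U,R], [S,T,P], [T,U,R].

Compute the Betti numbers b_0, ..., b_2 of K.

b_0 = 1, b_1 = 0, b_2 = 0.

We work with the vertex ordering P < Q < R < S < T < U < V. The simplices of K, each written with vertices in increasing order, are:

  0-simplices (7): P, Q, R, S, T, U, V
  1-simplices (18): PQ, PR, PS, PT, PV, QS, QU, QV, RS, RT, RU, RV, ST, SU, SV, TU, TV, UV
  2-simplices (12): PQS, PQV, PRT, PRV, PST, QSU, QUV, RSU, RSV, RTU, STV, TUV

so the chain groups are C_0 ≅ Z^7, C_1 ≅ Z^18, C_2 ≅ Z^12.

Boundary ∂_1: C_1 → C_0 is given by ∂[p,q] = [q] − [p].
The 7×18 boundary matrix has rank 6 and Smith normal form diag(1,1,1,1,1,1).

The boundary map ∂_2: C_2 → C_1 sends each 2-simplex [p,q,r] to [q,r] − [p,r] + [p,q]. For instance
  ∂PRT = RT − PT + PR,
  ∂PST = ST − PT + PS.
The 18×12 boundary matrix has rank 12 and Smith normal form diag(1,1,1,1,1,1,1,1,1,1,1,2).

Reading off H_k = ker ∂_k / im ∂_{k+1}:

  H_0: rank C_0 − rank ∂_1 = 7 − 6 = 1, and the invariant factors of ∂_1 are all 1, so H_0 = Z.
  H_1: rank ker ∂_1 − rank ∂_2 = (18 − 6) − 12 = 0, and ∂_2 has invariant factor 2 > 1, so H_1 = Z_2.
  H_2: rank ker ∂_2 − rank ∂_3 = (12 − 12) − 0 = 0, and there is no ∂_3, so H_2 = 0.

As a check, the Euler characteristic is 7 − 18 + 12 = 1, which agrees with 1 − 0 + 0 = 1.
(K is a triangulation of the real projective plane RP^2.)

Hence the Betti numbers are b_0 = 1, b_1 = 0, b_2 = 0.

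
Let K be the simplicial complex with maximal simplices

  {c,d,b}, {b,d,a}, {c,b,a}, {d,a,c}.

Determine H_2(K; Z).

We work with the vertex ordering a < b < c < d. The simplices of K, each written with vertices in increasing order, are:

  0-simplices (4): a, b, c, d
  1-simplices (6): ab, ac, ad, bc, bd, cd
  2-simplices (4): abc, abd, acd, bcd

Hence C_0 ≅ Z^4, C_1 ≅ Z^6, C_2 ≅ Z^4.

∂_1: C_1 → C_0 is given by ∂[p,q] = [q] − [p]. For instance
  ∂ad = d − a.
The 4×6 boundary matrix has rank 3 and Smith normal form diag(1,1,1).

The boundary map ∂_2: C_2 → C_1 sends each 2-simplex [p,q,r] to [q,r] − [p,r] + [p,q]. For instance
  ∂acd = cd − ad + ac,
  ∂abd = bd − ad + ab.
This gives a 6×4 integer matrix of rank 3; reducing to Smith normal form yields diagonal entries (1,1,1).

Computing H_k = (kernel of ∂_k) / (image of ∂_{k+1}):

  H_2: rank ker ∂_2 − rank ∂_3 = (4 − 3) − 0 = 1, and there is no ∂_3, so H_2 = Z.

H_2 = Z.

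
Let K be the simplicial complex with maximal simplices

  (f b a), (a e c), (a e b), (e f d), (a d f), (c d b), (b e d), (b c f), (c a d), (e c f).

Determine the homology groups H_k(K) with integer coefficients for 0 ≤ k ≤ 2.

Take the total order a < b < c < d < e < f on the vertex set. Then K (dimension 2) consists of the simplices:

  0-simplices (6): a, b, c, d, e, f
  1-simplices (15): ab, ac, ad, ae, af, bc, bd, be, bf, cd, ce, cf, de, df, ef
  2-simplices (10): abe, abf, acd, ace, adf, bcd, bcf, bde, cef, def

so the chain groups are C_0 ≅ Z^6, C_1 ≅ Z^15, C_2 ≅ Z^10.

The boundary map ∂_1: C_1 → C_0 sends each edge [p,q] (with p < q) to q − p.
The resulting 6×15 matrix has rank 5, and its Smith normal form has invariant factors (1,1,1,1,1).

The boundary map ∂_2: C_2 → C_1 maps a triangle to the signed sum of its edges. For instance
  ∂bcd = cd − bd + bc,
  ∂def = ef − df + de.
The 15×10 boundary matrix has rank 10 and Smith normal form diag(1,1,1,1,1,1,1,1,1,2).

Now H_k = ker ∂_k / im ∂_{k+1}, so:

  H_0: rank C_0 − rank ∂_1 = 6 − 5 = 1, and the invariant factors of ∂_1 are all 1, so H_0 ≅ Z.
  H_1: rank ker ∂_1 − rank ∂_2 = (15 − 5) − 10 = 0, and ∂_2 has invariant factor 2 > 1, so H_1 ≅ Z/2.
  H_2: rank ker ∂_2 − rank ∂_3 = (10 − 10) − 0 = 0, and there is no ∂_3, so H_2 ≅ 0.

(K is a triangulation of the real projective plane RP^2.)

H_0 ≅ Z,  H_1 ≅ Z/2,  H_2 = 0.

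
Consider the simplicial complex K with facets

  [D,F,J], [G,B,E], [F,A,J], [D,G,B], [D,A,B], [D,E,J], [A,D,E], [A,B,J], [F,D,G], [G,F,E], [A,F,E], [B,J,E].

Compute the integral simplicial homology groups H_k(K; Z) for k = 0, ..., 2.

We work with the vertex ordering A < B < D < E < F < G < J. The simplices of K, each written with vertices in increasing order, are:

  0-simplices (7): A, B, D, E, F, G, J
  1-simplices (18): AB, AD, AE, AF, AJ, BD, BE, BG, BJ, DE, DF, DG, DJ, EF, EG, EJ, FG, FJ
  2-simplices (12): ABD, ABJ, ADE, AEF, AFJ, BDG, BEG, BEJ, DEJ, DFG, DFJ, EFG

giving chain groups C_0 ≅ Z^7, C_1 ≅ Z^18, C_2 ≅ Z^12.

Boundary ∂_1: C_1 → C_0 maps an edge to its endpoints' difference, ∂[p,q] = q − p. For instance
  ∂AE = E − A.
The 7×18 boundary matrix has rank 6 and Smith normal form diag(1,1,1,1,1,1).

The boundary map ∂_2: C_2 → C_1 sends each 2-simplex [p,q,r] to [q,r] − [p,r] + [p,q]. For instance
  ∂DFJ = FJ − DJ + DF,
  ∂AFJ = FJ − AJ + AF.
As a 18×12 matrix over Z this has rank 12, with invariant factors (1,1,1,1,1,1,1,1,1,1,1,2).

Now H_k = ker ∂_k / im ∂_{k+1}, so:

  H_0: rank C_0 − rank ∂_1 = 7 − 6 = 1, and the invariant factors of ∂_1 are all 1, so H_0 = Z.
  H_1: rank ker ∂_1 − rank ∂_2 = (18 − 6) − 12 = 0, and ∂_2 has invariant factor 2 > 1, so H_1 = Z/2Z.
  H_2: rank ker ∂_2 − rank ∂_3 = (12 − 12) − 0 = 0, and there is no ∂_3, so H_2 = 0.

(K is a triangulation of the real projective plane RP^2.)

H_0 ≅ Z,  H_1 ≅ Z/2Z,  H_2 = 0.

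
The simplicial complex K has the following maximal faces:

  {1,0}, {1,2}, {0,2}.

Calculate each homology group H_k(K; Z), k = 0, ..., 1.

Take the total order 0 < 1 < 2 on the vertex set. Then K (dimension 1) consists of the simplices:

  0-simplices (3): [0], [1], [2]
  1-simplices (3): [0,1], [0,2], [1,2]

so the chain groups are C_0 ≅ Z^3, C_1 ≅ Z^3.

The boundary map ∂_1: C_1 → C_0 sends each edge [p,q] (with p < q) to q − p.
As a 3×3 matrix over Z this has rank 2, with invariant factors (1,1).

Reading off H_k = ker ∂_k / im ∂_{k+1}:

  H_0: rank C_0 − rank ∂_1 = 3 − 2 = 1, and the invariant factors of ∂_1 are all 1, so H_0 ≅ Z.
  H_1: rank ker ∂_1 − rank ∂_2 = (3 − 2) − 0 = 1, and there is no ∂_2, so H_1 ≅ Z.

(K is a triangulation of the circle S^1.)

H_0 ≅ Z,  H_1 ≅ Z.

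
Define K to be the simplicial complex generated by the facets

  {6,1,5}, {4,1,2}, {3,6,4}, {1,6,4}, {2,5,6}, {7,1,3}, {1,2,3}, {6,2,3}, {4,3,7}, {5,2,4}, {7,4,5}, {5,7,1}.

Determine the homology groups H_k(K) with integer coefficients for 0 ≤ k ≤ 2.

H_0 ≅ Z,  H_1 ≅ Z/2,  H_2 = 0.

We work with the vertex ordering 1 < 2 < 3 < 4 < 5 < 6 < 7. The simplices of K, each written with vertices in increasing order, are:

  0-simplices (7): [1], [2], [3], [4], [5], [6], [7]
  1-simplices (18): [1,2], [1,3], [1,4], [1,5], [1,6], [1,7], [2,3], [2,4], [2,5], [2,6], [3,4], [3,6], [3,7], [4,5], [4,6], [4,7], [5,6], [5,7]
  2-simplices (12): [1,2,3], [1,2,4], [1,3,7], [1,4,6], [1,5,6], [1,5,7], [2,3,6], [2,4,5], [2,5,6], [3,4,6], [3,4,7], [4,5,7]

giving chain groups C_0 ≅ Z^7, C_1 ≅ Z^18, C_2 ≅ Z^12.

The boundary map ∂_1: C_1 → C_0 maps an edge to its endpoints' difference, ∂[p,q] = q − p.
This gives a 7×18 integer matrix of rank 6; reducing to Smith normal form yields diagonal entries (1,1,1,1,1,1).

∂_2: C_2 → C_1 maps a triangle to the signed sum of its edges. For instance
  ∂[1,4,6] = [4,6] − [1,6] + [1,4],
  ∂[1,5,7] = [5,7] − [1,7] + [1,5].
As a 18×12 matrix over Z this has rank 12, with invariant factors (1,1,1,1,1,1,1,1,1,1,1,2).

Computing H_k = (kernel of ∂_k) / (image of ∂_{k+1}):

  H_0: rank C_0 − rank ∂_1 = 7 − 6 = 1, and the invariant factors of ∂_1 are all 1, so H_0 ≅ Z.
  H_1: rank ker ∂_1 − rank ∂_2 = (18 − 6) − 12 = 0, and ∂_2 has invariant factor 2 > 1, so H_1 ≅ Z/2.
  H_2: rank ker ∂_2 − rank ∂_3 = (12 − 12) − 0 = 0, and there is no ∂_3, so H_2 ≅ 0.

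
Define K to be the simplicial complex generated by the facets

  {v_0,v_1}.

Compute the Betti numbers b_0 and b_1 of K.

K has 2 vertices, 1 edge.
rank ∂_0 = 0, rank ∂_1 = 1 ⇒ b_0 = 2 − 0 − 1 = 1; all invariant factors of ∂_1 are 1 so no torsion. So H_0 ≅ Z.
rank ∂_1 = 1, rank ∂_2 = 0 ⇒ b_1 = 1 − 1 − 0 = 0. So H_1 ≅ 0.

b_0 = 1, b_1 = 0.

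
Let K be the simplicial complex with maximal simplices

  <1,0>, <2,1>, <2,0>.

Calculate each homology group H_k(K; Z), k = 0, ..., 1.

Order the vertices as 0 < 1 < 2. Listing each simplex with vertices in this order, K has dimension 1 with simplices:

  0-simplices (3): [0], [1], [2]
  1-simplices (3): [0,1], [0,2], [1,2]

Hence C_0 ≅ Z^3, C_1 ≅ Z^3.

The boundary map ∂_1: C_1 → C_0 maps an edge to its endpoints' difference, ∂[p,q] = q − p. For instance
  ∂[1,2] = [2] − [1].
The resulting 3×3 matrix has rank 2, and its Smith normal form has invariant factors (1,1).

Reading off H_k = ker ∂_k / im ∂_{k+1}:

  H_0: rank C_0 − rank ∂_1 = 3 − 2 = 1, and the invariant factors of ∂_1 are all 1, so H_0 = Z.
  H_1: rank ker ∂_1 − rank ∂_2 = (3 − 2) − 0 = 1, and there is no ∂_2, so H_1 = Z.

H_0 ≅ Z,  H_1 ≅ Z.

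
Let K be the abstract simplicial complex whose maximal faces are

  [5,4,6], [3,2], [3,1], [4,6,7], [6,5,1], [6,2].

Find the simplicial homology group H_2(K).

Fix the vertex order 1 < 2 < 3 < 4 < 5 < 6 < 7 and write every simplex with vertices in increasing order. Then dim K = 2 and the simplices of K are:

  0-simplices (7): [1], [2], [3], [4], [5], [6], [7]
  1-simplices (10): [1,3], [1,5], [1,6], [2,3], [2,6], [4,5], [4,6], [4,7], [5,6], [6,7]
  2-simplices (3): [1,5,6], [4,5,6], [4,6,7]

giving chain groups C_0 ≅ Z^7, C_1 ≅ Z^10, C_2 ≅ Z^3.

Boundary ∂_1: C_1 → C_0 sends each edge [p,q] (with p < q) to q − p. For instance
  ∂[5,6] = [6] − [5].
The 7×10 boundary matrix has rank 6 and Smith normal form diag(1,1,1,1,1,1).

∂_2: C_2 → C_1 acts by ∂[p,q,r] = [q,r] − [p,r] + [p,q]. For instance
  ∂[4,5,6] = [5,6] − [4,6] + [4,5],
  ∂[1,5,6] = [5,6] − [1,6] + [1,5].
As a 10×3 matrix over Z this has rank 3, with invariant factors (1,1,1).

Reading off H_k = ker ∂_k / im ∂_{k+1}:

  H_2: rank ker ∂_2 − rank ∂_3 = (3 − 3) − 0 = 0, and there is no ∂_3, so H_2 = 0.

H_2 = 0.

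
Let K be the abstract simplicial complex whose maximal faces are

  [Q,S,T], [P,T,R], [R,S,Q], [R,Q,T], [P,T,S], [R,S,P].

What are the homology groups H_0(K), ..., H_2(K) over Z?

Order the vertices as P < Q < R < S < T. Listing each simplex with vertices in this order, K has dimension 2 with simplices:

  0-simplices (5): P, Q, R, S, T
  1-simplices (9): PR, PS, PT, QR, QS, QT, RS, RT, ST
  2-simplices (6): PRS, PRT, PST, QRS, QRT, QST

Hence C_0 ≅ Z^5, C_1 ≅ Z^9, C_2 ≅ Z^6.

The boundary map ∂_1: C_1 → C_0 is given by ∂[p,q] = [q] − [p].
This gives a 5×9 integer matrix of rank 4; reducing to Smith normal form yields diagonal entries (1,1,1,1).

Boundary ∂_2: C_2 → C_1 sends each 2-simplex [p,q,r] to [q,r] − [p,r] + [p,q]. For instance
  ∂PST = ST − PT + PS,
  ∂PRS = RS − PS + PR.
The resulting 9×6 matrix has rank 5, and its Smith normal form has invariant factors (1,1,1,1,1).

Computing H_k = (kernel of ∂_k) / (image of ∂_{k+1}):

  H_0: rank C_0 − rank ∂_1 = 5 − 4 = 1, and the invariant factors of ∂_1 are all 1, so H_0 = Z.
  H_1: rank ker ∂_1 − rank ∂_2 = (9 − 4) − 5 = 0, and the invariant factors of ∂_2 are all 1, so H_1 = 0.
  H_2: rank ker ∂_2 − rank ∂_3 = (6 − 5) − 0 = 1, and there is no ∂_3, so H_2 = Z.

As a check, the Euler characteristic is 5 − 9 + 6 = 2, which agrees with 1 − 0 + 1 = 2.
(K is a triangulation of the 2-sphere S^2.)

H_0 = Z,  H_1 = 0,  H_2 = Z.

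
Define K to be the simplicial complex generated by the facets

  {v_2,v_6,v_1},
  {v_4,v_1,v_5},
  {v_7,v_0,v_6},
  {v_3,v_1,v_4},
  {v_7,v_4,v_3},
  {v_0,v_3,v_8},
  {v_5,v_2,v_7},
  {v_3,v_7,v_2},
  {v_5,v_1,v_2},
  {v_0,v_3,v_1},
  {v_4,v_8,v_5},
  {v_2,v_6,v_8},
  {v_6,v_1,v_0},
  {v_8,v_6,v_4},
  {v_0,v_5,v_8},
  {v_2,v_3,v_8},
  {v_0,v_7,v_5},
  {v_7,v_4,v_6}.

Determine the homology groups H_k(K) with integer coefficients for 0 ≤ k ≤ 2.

H_0 = Z,  H_1 = Z^2,  H_2 = Z.

Order the vertices as v_0 < v_1 < v_2 < v_3 < v_4 < v_5 < v_6 < v_7 < v_8. Listing each simplex with vertices in this order, K has dimension 2 with simplices:

  0-simplices (9): [v_0], [v_1], [v_2], [v_3], [v_4], [v_5], [v_6], [v_7], [v_8]
  1-simplices (27): (27 of them)
  2-simplices (18): (18 of them)

so the chain groups are C_0 ≅ Z^9, C_1 ≅ Z^27, C_2 ≅ Z^18.

∂_1: C_1 → C_0 is given by ∂[p,q] = [q] − [p]. For instance
  ∂[v_4,v_5] = [v_5] − [v_4].
As a 9×27 matrix over Z this has rank 8, with invariant factors (1,1,1,1,1,1,1,1).

Boundary ∂_2: C_2 → C_1 sends each 2-simplex [p,q,r] to [q,r] − [p,r] + [p,q]. For instance
  ∂[v_0,v_3,v_8] = [v_3,v_8] − [v_0,v_8] + [v_0,v_3],
  ∂[v_0,v_5,v_7] = [v_5,v_7] − [v_0,v_7] + [v_0,v_5].
The 27×18 boundary matrix has rank 17 and Smith normal form diag(1,1,1,1,1,1,1,1,1,1,1,1,1,1,1,1,1).

Computing H_k = (kernel of ∂_k) / (image of ∂_{k+1}):

  H_0: rank C_0 − rank ∂_1 = 9 − 8 = 1, and the invariant factors of ∂_1 are all 1, so H_0 ≅ Z.
  H_1: rank ker ∂_1 − rank ∂_2 = (27 − 8) − 17 = 2, and the invariant factors of ∂_2 are all 1, so H_1 ≅ Z^2.
  H_2: rank ker ∂_2 − rank ∂_3 = (18 − 17) − 0 = 1, and there is no ∂_3, so H_2 ≅ Z.

As a check, the Euler characteristic is 9 − 27 + 18 = 0, which agrees with 1 − 2 + 1 = 0.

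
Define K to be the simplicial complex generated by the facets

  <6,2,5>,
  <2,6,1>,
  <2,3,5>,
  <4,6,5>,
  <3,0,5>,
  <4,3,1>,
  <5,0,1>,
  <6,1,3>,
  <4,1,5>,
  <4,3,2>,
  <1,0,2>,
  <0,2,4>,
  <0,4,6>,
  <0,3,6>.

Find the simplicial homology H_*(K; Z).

Take the total order 0 < 1 < 2 < 3 < 4 < 5 < 6 on the vertex set. Then K (dimension 2) consists of the simplices:

  0-simplices (7): [0], [1], [2], [3], [4], [5], [6]
  1-simplices (21): [0,1], [0,2], [0,3], [0,4], [0,5], [0,6], [1,2], [1,3], [1,4], [1,5], [1,6], [2,3], [2,4], [2,5], [2,6], [3,4], [3,5], [3,6], [4,5], [4,6], [5,6]
  2-simplices (14): [0,1,2], [0,1,5], [0,2,4], [0,3,5], [0,3,6], [0,4,6], [1,2,6], [1,3,4], [1,3,6], [1,4,5], [2,3,4], [2,3,5], [2,5,6], [4,5,6]

so the chain groups are C_0 ≅ Z^7, C_1 ≅ Z^21, C_2 ≅ Z^14.

∂_1: C_1 → C_0 sends each edge [p,q] (with p < q) to q − p. For instance
  ∂[4,6] = [6] − [4].
This gives a 7×21 integer matrix of rank 6; reducing to Smith normal form yields diagonal entries (1,1,1,1,1,1).

Boundary ∂_2: C_2 → C_1 sends each 2-simplex [p,q,r] to [q,r] − [p,r] + [p,q]. For instance
  ∂[0,3,6] = [3,6] − [0,6] + [0,3],
  ∂[1,4,5] = [4,5] − [1,5] + [1,4].
This gives a 21×14 integer matrix of rank 13; reducing to Smith normal form yields diagonal entries (1,1,1,1,1,1,1,1,1,1,1,1,1).

Now H_k = ker ∂_k / im ∂_{k+1}, so:

  H_0: rank C_0 − rank ∂_1 = 7 − 6 = 1, and the invariant factors of ∂_1 are all 1, so H_0 = Z.
  H_1: rank ker ∂_1 − rank ∂_2 = (21 − 6) − 13 = 2, and the invariant factors of ∂_2 are all 1, so H_1 = Z^2.
  H_2: rank ker ∂_2 − rank ∂_3 = (14 − 13) − 0 = 1, and there is no ∂_3, so H_2 = Z.

As a check, the Euler characteristic is 7 − 21 + 14 = 0, which agrees with 1 − 2 + 1 = 0.

H_0 ≅ Z,  H_1 ≅ Z^2,  H_2 ≅ Z.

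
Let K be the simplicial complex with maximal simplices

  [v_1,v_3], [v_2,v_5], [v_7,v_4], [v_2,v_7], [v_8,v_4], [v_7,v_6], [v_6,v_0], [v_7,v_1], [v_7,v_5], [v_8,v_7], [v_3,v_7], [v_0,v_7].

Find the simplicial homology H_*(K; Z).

K has 9 vertices, 12 edges.
rank ∂_0 = 0, rank ∂_1 = 8 ⇒ b_0 = 9 − 0 − 8 = 1; all invariant factors of ∂_1 are 1 so no torsion. So H_0 ≅ Z.
rank ∂_1 = 8, rank ∂_2 = 0 ⇒ b_1 = 12 − 8 − 0 = 4. So H_1 ≅ Z^4.

H_0 ≅ Z,  H_1 ≅ Z^4.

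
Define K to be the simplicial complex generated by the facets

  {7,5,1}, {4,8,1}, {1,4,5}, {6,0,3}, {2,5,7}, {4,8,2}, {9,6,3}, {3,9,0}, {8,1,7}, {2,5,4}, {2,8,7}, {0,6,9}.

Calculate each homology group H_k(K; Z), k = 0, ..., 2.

K has 10 vertices, 18 edges, 12 triangles.
rank ∂_0 = 0, rank ∂_1 = 8 ⇒ b_0 = 10 − 0 − 8 = 2; all invariant factors of ∂_1 are 1 so no torsion. So H_0 ≅ Z^2.
rank ∂_1 = 8, rank ∂_2 = 10 ⇒ b_1 = 18 − 8 − 10 = 0; all invariant factors of ∂_2 are 1 so no torsion. So H_1 ≅ 0.
rank ∂_2 = 10, rank ∂_3 = 0 ⇒ b_2 = 12 − 10 − 0 = 2. So H_2 ≅ Z^2.

H_0 = Z^2,  H_1 = 0,  H_2 = Z^2.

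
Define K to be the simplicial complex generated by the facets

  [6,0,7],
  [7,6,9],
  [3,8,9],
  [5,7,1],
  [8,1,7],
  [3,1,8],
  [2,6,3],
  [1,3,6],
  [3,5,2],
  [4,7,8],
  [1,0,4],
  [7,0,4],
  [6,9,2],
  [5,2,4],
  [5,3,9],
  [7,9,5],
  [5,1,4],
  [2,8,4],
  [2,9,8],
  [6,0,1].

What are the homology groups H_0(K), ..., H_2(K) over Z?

Take the total order 0 < 1 < 2 < 3 < 4 < 5 < 6 < 7 < 8 < 9 on the vertex set. Then K (dimension 2) consists of the simplices:

  0-simplices (10): [0], [1], [2], [3], [4], [5], [6], [7], [8], [9]
  1-simplices (30): (30 of them)
  2-simplices (20): (20 of them)

giving chain groups C_0 ≅ Z^10, C_1 ≅ Z^30, C_2 ≅ Z^20.

Boundary ∂_1: C_1 → C_0 is given by ∂[p,q] = [q] − [p].
This gives a 10×30 integer matrix of rank 9; reducing to Smith normal form yields diagonal entries (1,1,1,1,1,1,1,1,1).

∂_2: C_2 → C_1 sends each 2-simplex [p,q,r] to [q,r] − [p,r] + [p,q]. For instance
  ∂[1,7,8] = [7,8] − [1,8] + [1,7],
  ∂[4,7,8] = [7,8] − [4,8] + [4,7].
The resulting 30×20 matrix has rank 20, and its Smith normal form has invariant factors (1,1,1,1,1,1,1,1,1,1,1,1,1,1,1,1,1,1,1,2).

Computing H_k = (kernel of ∂_k) / (image of ∂_{k+1}):

  H_0: rank C_0 − rank ∂_1 = 10 − 9 = 1, and the invariant factors of ∂_1 are all 1, so H_0 ≅ Z.
  H_1: rank ker ∂_1 − rank ∂_2 = (30 − 9) − 20 = 1, and ∂_2 has invariant factor 2 > 1, so H_1 ≅ Z ⊕ Z/2.
  H_2: rank ker ∂_2 − rank ∂_3 = (20 − 20) − 0 = 0, and there is no ∂_3, so H_2 ≅ 0.

H_0 ≅ Z,  H_1 ≅ Z ⊕ Z/2,  H_2 = 0.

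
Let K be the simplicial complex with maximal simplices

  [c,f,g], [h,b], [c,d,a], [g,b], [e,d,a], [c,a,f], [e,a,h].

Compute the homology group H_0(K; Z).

H_0 ≅ Z.

Fix the vertex order a < b < c < d < e < f < g < h and write every simplex with vertices in increasing order. Then dim K = 2 and the simplices of K are:

  0-simplices (8): a, b, c, d, e, f, g, h
  1-simplices (13): ac, ad, ae, af, ah, bg, bh, cd, cf, cg, de, eh, fg
  2-simplices (5): acd, acf, ade, aeh, cfg

Hence C_0 ≅ Z^8, C_1 ≅ Z^13, C_2 ≅ Z^5.

∂_1: C_1 → C_0 is given by ∂[p,q] = [q] − [p]. For instance
  ∂cd = d − c.
As a 8×13 matrix over Z this has rank 7, with invariant factors (1,1,1,1,1,1,1).

∂_2: C_2 → C_1 acts by ∂[p,q,r] = [q,r] − [p,r] + [p,q]. For instance
  ∂acf = cf − af + ac,
  ∂cfg = fg − cg + cf.
The 13×5 boundary matrix has rank 5 and Smith normal form diag(1,1,1,1,1).

Computing H_k = (kernel of ∂_k) / (image of ∂_{k+1}):

  H_0: rank C_0 − rank ∂_1 = 8 − 7 = 1, and the invariant factors of ∂_1 are all 1, so H_0 = Z.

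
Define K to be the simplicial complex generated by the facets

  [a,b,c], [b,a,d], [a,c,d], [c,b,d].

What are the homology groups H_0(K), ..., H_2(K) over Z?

H_0 ≅ Z,  H_1 = 0,  H_2 ≅ Z.

Order the vertices as a < b < c < d. Listing each simplex with vertices in this order, K has dimension 2 with simplices:

  0-simplices (4): a, b, c, d
  1-simplices (6): ab, ac, ad, bc, bd, cd
  2-simplices (4): abc, abd, acd, bcd

Hence C_0 ≅ Z^4, C_1 ≅ Z^6, C_2 ≅ Z^4.

Boundary ∂_1: C_1 → C_0 sends each edge [p,q] (with p < q) to q − p. For instance
  ∂ab = b − a.
As a 4×6 matrix over Z this has rank 3, with invariant factors (1,1,1).

The boundary map ∂_2: C_2 → C_1 acts by ∂[p,q,r] = [q,r] − [p,r] + [p,q]. For instance
  ∂abd = bd − ad + ab,
  ∂acd = cd − ad + ac.
The 6×4 boundary matrix has rank 3 and Smith normal form diag(1,1,1).

Computing H_k = (kernel of ∂_k) / (image of ∂_{k+1}):

  H_0: rank C_0 − rank ∂_1 = 4 − 3 = 1, and the invariant factors of ∂_1 are all 1, so H_0 = Z.
  H_1: rank ker ∂_1 − rank ∂_2 = (6 − 3) − 3 = 0, and the invariant factors of ∂_2 are all 1, so H_1 = 0.
  H_2: rank ker ∂_2 − rank ∂_3 = (4 − 3) − 0 = 1, and there is no ∂_3, so H_2 = Z.

As a check, the Euler characteristic is 4 − 6 + 4 = 2, which agrees with 1 − 0 + 1 = 2.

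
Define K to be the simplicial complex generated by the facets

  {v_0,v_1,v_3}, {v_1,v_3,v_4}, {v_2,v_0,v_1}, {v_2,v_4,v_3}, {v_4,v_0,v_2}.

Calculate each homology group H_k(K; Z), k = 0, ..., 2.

We work with the vertex ordering v_0 < v_1 < v_2 < v_3 < v_4. The simplices of K, each written with vertices in increasing order, are:

  0-simplices (5): [v_0], [v_1], [v_2], [v_3], [v_4]
  1-simplices (10): [v_0,v_1], [v_0,v_2], [v_0,v_3], [v_0,v_4], [v_1,v_2], [v_1,v_3], [v_1,v_4], [v_2,v_3], [v_2,v_4], [v_3,v_4]
  2-simplices (5): [v_0,v_1,v_2], [v_0,v_1,v_3], [v_0,v_2,v_4], [v_1,v_3,v_4], [v_2,v_3,v_4]

Hence C_0 ≅ Z^5, C_1 ≅ Z^10, C_2 ≅ Z^5.

∂_1: C_1 → C_0 is given by ∂[p,q] = [q] − [p].
The resulting 5×10 matrix has rank 4, and its Smith normal form has invariant factors (1,1,1,1).

Boundary ∂_2: C_2 → C_1 maps a triangle to the signed sum of its edges. For instance
  ∂[v_0,v_1,v_3] = [v_1,v_3] − [v_0,v_3] + [v_0,v_1],
  ∂[v_2,v_3,v_4] = [v_3,v_4] − [v_2,v_4] + [v_2,v_3].
As a 10×5 matrix over Z this has rank 5, with invariant factors (1,1,1,1,1).

From H_k ≅ ker(∂_k) / im(∂_{k+1}) we obtain:

  H_0: rank C_0 − rank ∂_1 = 5 − 4 = 1, and the invariant factors of ∂_1 are all 1, so H_0 ≅ Z.
  H_1: rank ker ∂_1 − rank ∂_2 = (10 − 4) − 5 = 1, and the invariant factors of ∂_2 are all 1, so H_1 ≅ Z.
  H_2: rank ker ∂_2 − rank ∂_3 = (5 − 5) − 0 = 0, and there is no ∂_3, so H_2 ≅ 0.

As a check, the Euler characteristic is 5 − 10 + 5 = 0, which agrees with 1 − 1 + 0 = 0.

H_0 ≅ Z,  H_1 ≅ Z,  H_2 = 0.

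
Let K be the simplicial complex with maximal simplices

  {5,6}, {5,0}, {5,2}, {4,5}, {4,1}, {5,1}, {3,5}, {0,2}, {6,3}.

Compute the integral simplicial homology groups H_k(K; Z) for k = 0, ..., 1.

Fix the vertex order 0 < 1 < 2 < 3 < 4 < 5 < 6 and write every simplex with vertices in increasing order. Then dim K = 1 and the simplices of K are:

  0-simplices (7): [0], [1], [2], [3], [4], [5], [6]
  1-simplices (9): [0,2], [0,5], [1,4], [1,5], [2,5], [3,5], [3,6], [4,5], [5,6]

Hence C_0 ≅ Z^7, C_1 ≅ Z^9.

The boundary map ∂_1: C_1 → C_0 maps an edge to its endpoints' difference, ∂[p,q] = q − p.
The 7×9 boundary matrix has rank 6 and Smith normal form diag(1,1,1,1,1,1).

From H_k ≅ ker(∂_k) / im(∂_{k+1}) we obtain:

  H_0: rank C_0 − rank ∂_1 = 7 − 6 = 1, and the invariant factors of ∂_1 are all 1, so H_0 = Z.
  H_1: rank ker ∂_1 − rank ∂_2 = (9 − 6) − 0 = 3, and there is no ∂_2, so H_1 = Z^3.

(K is a triangulation of a wedge of 3 circles.)

H_0 = Z,  H_1 = Z^3.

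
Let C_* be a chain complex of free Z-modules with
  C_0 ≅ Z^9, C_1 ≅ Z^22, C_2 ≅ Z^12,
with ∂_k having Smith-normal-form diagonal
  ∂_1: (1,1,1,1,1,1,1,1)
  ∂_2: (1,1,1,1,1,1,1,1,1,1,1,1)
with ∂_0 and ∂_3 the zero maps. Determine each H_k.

H_0: b_0 = 9 − 0 − 8 = 1; torsion from ∂_1 factors > 1: none. So H_0 = Z.
H_1: b_1 = 22 − 8 − 12 = 2; torsion from ∂_2 factors > 1: none. So H_1 = Z^2.
H_2: b_2 = 12 − 12 − 0 = 0; torsion from ∂_3 factors > 1: none. So H_2 = 0.

H_0 = Z,  H_1 = Z^2,  H_2 = 0.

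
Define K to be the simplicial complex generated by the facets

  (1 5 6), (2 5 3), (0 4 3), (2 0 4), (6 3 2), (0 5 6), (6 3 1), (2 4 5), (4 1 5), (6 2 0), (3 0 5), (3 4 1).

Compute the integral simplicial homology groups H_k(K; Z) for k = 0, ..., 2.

Take the total order 0 < 1 < 2 < 3 < 4 < 5 < 6 on the vertex set. Then K (dimension 2) consists of the simplices:

  0-simplices (7): [0], [1], [2], [3], [4], [5], [6]
  1-simplices (18): [0,2], [0,3], [0,4], [0,5], [0,6], [1,3], [1,4], [1,5], [1,6], [2,3], [2,4], [2,5], [2,6], [3,4], [3,5], [3,6], [4,5], [5,6]
  2-simplices (12): [0,2,4], [0,2,6], [0,3,4], [0,3,5], [0,5,6], [1,3,4], [1,3,6], [1,4,5], [1,5,6], [2,3,5], [2,3,6], [2,4,5]

Hence C_0 ≅ Z^7, C_1 ≅ Z^18, C_2 ≅ Z^12.

Boundary ∂_1: C_1 → C_0 sends each edge [p,q] (with p < q) to q − p. For instance
  ∂[0,4] = [4] − [0].
The resulting 7×18 matrix has rank 6, and its Smith normal form has invariant factors (1,1,1,1,1,1).

∂_2: C_2 → C_1 acts by ∂[p,q,r] = [q,r] − [p,r] + [p,q]. For instance
  ∂[1,4,5] = [4,5] − [1,5] + [1,4],
  ∂[0,3,5] = [3,5] − [0,5] + [0,3].
The 18×12 boundary matrix has rank 12 and Smith normal form diag(1,1,1,1,1,1,1,1,1,1,1,2).

Reading off H_k = ker ∂_k / im ∂_{k+1}:

  H_0: rank C_0 − rank ∂_1 = 7 − 6 = 1, and the invariant factors of ∂_1 are all 1, so H_0 = Z.
  H_1: rank ker ∂_1 − rank ∂_2 = (18 − 6) − 12 = 0, and ∂_2 has invariant factor 2 > 1, so H_1 = Z/2.
  H_2: rank ker ∂_2 − rank ∂_3 = (12 − 12) − 0 = 0, and there is no ∂_3, so H_2 = 0.

H_0 = Z,  H_1 = Z/2,  H_2 = 0.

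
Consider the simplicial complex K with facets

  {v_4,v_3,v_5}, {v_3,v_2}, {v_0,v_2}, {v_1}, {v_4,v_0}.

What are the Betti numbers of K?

b_0 = 2, b_1 = 1, b_2 = 0.

K has 6 vertices, 6 edges, 1 triangle.
rank ∂_0 = 0, rank ∂_1 = 4 ⇒ b_0 = 6 − 0 − 4 = 2; all invariant factors of ∂_1 are 1 so no torsion. So H_0 = Z^2.
rank ∂_1 = 4, rank ∂_2 = 1 ⇒ b_1 = 6 − 4 − 1 = 1; all invariant factors of ∂_2 are 1 so no torsion. So H_1 = Z.
rank ∂_2 = 1, rank ∂_3 = 0 ⇒ b_2 = 1 − 1 − 0 = 0. So H_2 = 0.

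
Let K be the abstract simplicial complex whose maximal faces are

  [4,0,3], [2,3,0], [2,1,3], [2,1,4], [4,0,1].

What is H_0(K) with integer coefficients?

H_0 = Z.

We work with the vertex ordering 0 < 1 < 2 < 3 < 4. The simplices of K, each written with vertices in increasing order, are:

  0-simplices (5): [0], [1], [2], [3], [4]
  1-simplices (10): [0,1], [0,2], [0,3], [0,4], [1,2], [1,3], [1,4], [2,3], [2,4], [3,4]
  2-simplices (5): [0,1,4], [0,2,3], [0,3,4], [1,2,3], [1,2,4]

giving chain groups C_0 ≅ Z^5, C_1 ≅ Z^10, C_2 ≅ Z^5.

∂_1: C_1 → C_0 sends each edge [p,q] (with p < q) to q − p. For instance
  ∂[0,2] = [2] − [0].
This gives a 5×10 integer matrix of rank 4; reducing to Smith normal form yields diagonal entries (1,1,1,1).

Boundary ∂_2: C_2 → C_1 acts by ∂[p,q,r] = [q,r] − [p,r] + [p,q]. For instance
  ∂[1,2,3] = [2,3] − [1,3] + [1,2],
  ∂[0,1,4] = [1,4] − [0,4] + [0,1].
The 10×5 boundary matrix has rank 5 and Smith normal form diag(1,1,1,1,1).

Computing H_k = (kernel of ∂_k) / (image of ∂_{k+1}):

  H_0: rank C_0 − rank ∂_1 = 5 − 4 = 1, and the invariant factors of ∂_1 are all 1, so H_0 = Z.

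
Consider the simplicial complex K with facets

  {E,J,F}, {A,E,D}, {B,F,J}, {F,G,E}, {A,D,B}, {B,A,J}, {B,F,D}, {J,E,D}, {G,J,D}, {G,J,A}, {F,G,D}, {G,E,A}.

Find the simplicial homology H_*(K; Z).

H_0 = Z,  H_1 = Z/2Z,  H_2 = 0.

Take the total order A < B < D < E < F < G < J on the vertex set. Then K (dimension 2) consists of the simplices:

  0-simplices (7): A, B, D, E, F, G, J
  1-simplices (18): AB, AD, AE, AG, AJ, BD, BF, BJ, DE, DF, DG, DJ, EF, EG, EJ, FG, FJ, GJ
  2-simplices (12): ABD, ABJ, ADE, AEG, AGJ, BDF, BFJ, DEJ, DFG, DGJ, EFG, EFJ

giving chain groups C_0 ≅ Z^7, C_1 ≅ Z^18, C_2 ≅ Z^12.

The boundary map ∂_1: C_1 → C_0 maps an edge to its endpoints' difference, ∂[p,q] = q − p.
The resulting 7×18 matrix has rank 6, and its Smith normal form has invariant factors (1,1,1,1,1,1).

The boundary map ∂_2: C_2 → C_1 sends each 2-simplex [p,q,r] to [q,r] − [p,r] + [p,q]. For instance
  ∂DFG = FG − DG + DF,
  ∂EFJ = FJ − EJ + EF.
The 18×12 boundary matrix has rank 12 and Smith normal form diag(1,1,1,1,1,1,1,1,1,1,1,2).

Reading off H_k = ker ∂_k / im ∂_{k+1}:

  H_0: rank C_0 − rank ∂_1 = 7 − 6 = 1, and the invariant factors of ∂_1 are all 1, so H_0 ≅ Z.
  H_1: rank ker ∂_1 − rank ∂_2 = (18 − 6) − 12 = 0, and ∂_2 has invariant factor 2 > 1, so H_1 ≅ Z/2Z.
  H_2: rank ker ∂_2 − rank ∂_3 = (12 − 12) − 0 = 0, and there is no ∂_3, so H_2 ≅ 0.

(K is a triangulation of the real projective plane RP^2.)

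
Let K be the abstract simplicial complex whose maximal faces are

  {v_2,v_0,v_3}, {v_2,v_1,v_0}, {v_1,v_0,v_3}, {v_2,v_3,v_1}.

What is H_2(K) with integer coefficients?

H_2 = Z.

Order the vertices as v_0 < v_1 < v_2 < v_3. Listing each simplex with vertices in this order, K has dimension 2 with simplices:

  0-simplices (4): [v_0], [v_1], [v_2], [v_3]
  1-simplices (6): [v_0,v_1], [v_0,v_2], [v_0,v_3], [v_1,v_2], [v_1,v_3], [v_2,v_3]
  2-simplices (4): [v_0,v_1,v_2], [v_0,v_1,v_3], [v_0,v_2,v_3], [v_1,v_2,v_3]

giving chain groups C_0 ≅ Z^4, C_1 ≅ Z^6, C_2 ≅ Z^4.

∂_1: C_1 → C_0 sends each edge [p,q] (with p < q) to q − p.
As a 4×6 matrix over Z this has rank 3, with invariant factors (1,1,1).

Boundary ∂_2: C_2 → C_1 maps a triangle to the signed sum of its edges. For instance
  ∂[v_0,v_2,v_3] = [v_2,v_3] − [v_0,v_3] + [v_0,v_2],
  ∂[v_1,v_2,v_3] = [v_2,v_3] − [v_1,v_3] + [v_1,v_2].
This gives a 6×4 integer matrix of rank 3; reducing to Smith normal form yields diagonal entries (1,1,1).

Now H_k = ker ∂_k / im ∂_{k+1}, so:

  H_2: rank ker ∂_2 − rank ∂_3 = (4 − 3) − 0 = 1, and there is no ∂_3, so H_2 ≅ Z.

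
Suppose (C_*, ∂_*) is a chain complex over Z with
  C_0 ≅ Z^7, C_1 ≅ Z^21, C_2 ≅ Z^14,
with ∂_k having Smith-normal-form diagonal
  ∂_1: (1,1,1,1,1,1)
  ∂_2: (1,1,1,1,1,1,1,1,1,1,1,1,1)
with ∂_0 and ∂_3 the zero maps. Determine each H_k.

H_0: b_0 = 7 − 0 − 6 = 1; torsion from ∂_1 factors > 1: none. So H_0 = Z.
H_1: b_1 = 21 − 6 − 13 = 2; torsion from ∂_2 factors > 1: none. So H_1 = Z^2.
H_2: b_2 = 14 − 13 − 0 = 1; torsion from ∂_3 factors > 1: none. So H_2 = Z.

H_0 = Z,  H_1 = Z^2,  H_2 = Z.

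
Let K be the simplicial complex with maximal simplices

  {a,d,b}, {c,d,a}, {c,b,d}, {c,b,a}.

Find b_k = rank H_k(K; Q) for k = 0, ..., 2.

b_0 = 1, b_1 = 0, b_2 = 1.

Fix the vertex order a < b < c < d and write every simplex with vertices in increasing order. Then dim K = 2 and the simplices of K are:

  0-simplices (4): a, b, c, d
  1-simplices (6): ab, ac, ad, bc, bd, cd
  2-simplices (4): abc, abd, acd, bcd

so the chain groups are C_0 ≅ Z^4, C_1 ≅ Z^6, C_2 ≅ Z^4.

The boundary map ∂_1: C_1 → C_0 is given by ∂[p,q] = [q] − [p].
As a 4×6 matrix over Z this has rank 3, with invariant factors (1,1,1).

The boundary map ∂_2: C_2 → C_1 maps a triangle to the signed sum of its edges. For instance
  ∂bcd = cd − bd + bc,
  ∂acd = cd − ad + ac.
This gives a 6×4 integer matrix of rank 3; reducing to Smith normal form yields diagonal entries (1,1,1).

From H_k ≅ ker(∂_k) / im(∂_{k+1}) we obtain:

  H_0: rank C_0 − rank ∂_1 = 4 − 3 = 1, and the invariant factors of ∂_1 are all 1, so H_0 ≅ Z.
  H_1: rank ker ∂_1 − rank ∂_2 = (6 − 3) − 3 = 0, and the invariant factors of ∂_2 are all 1, so H_1 ≅ 0.
  H_2: rank ker ∂_2 − rank ∂_3 = (4 − 3) − 0 = 1, and there is no ∂_3, so H_2 ≅ Z.

As a check, the Euler characteristic is 4 − 6 + 4 = 2, which agrees with 1 − 0 + 1 = 2.
(K is a triangulation of the 2-sphere S^2.)

Hence the Betti numbers are b_0 = 1, b_1 = 0, b_2 = 1.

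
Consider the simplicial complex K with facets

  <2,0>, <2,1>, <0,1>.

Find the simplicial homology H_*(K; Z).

H_0 ≅ Z,  H_1 ≅ Z.

Order the vertices as 0 < 1 < 2. Listing each simplex with vertices in this order, K has dimension 1 with simplices:

  0-simplices (3): [0], [1], [2]
  1-simplices (3): [0,1], [0,2], [1,2]

Hence C_0 ≅ Z^3, C_1 ≅ Z^3.

The boundary map ∂_1: C_1 → C_0 is given by ∂[p,q] = [q] − [p]. For instance
  ∂[0,1] = [1] − [0].
The 3×3 boundary matrix has rank 2 and Smith normal form diag(1,1).

Now H_k = ker ∂_k / im ∂_{k+1}, so:

  H_0: rank C_0 − rank ∂_1 = 3 − 2 = 1, and the invariant factors of ∂_1 are all 1, so H_0 = Z.
  H_1: rank ker ∂_1 − rank ∂_2 = (3 − 2) − 0 = 1, and there is no ∂_2, so H_1 = Z.

As a check, the Euler characteristic is 3 − 3 = 0, which agrees with 1 − 1 = 0.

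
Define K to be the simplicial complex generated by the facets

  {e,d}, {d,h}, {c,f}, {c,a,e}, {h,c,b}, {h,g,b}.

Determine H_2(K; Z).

H_2 = 0.

Fix the vertex order a < b < c < d < e < f < g < h and write every simplex with vertices in increasing order. Then dim K = 2 and the simplices of K are:

  0-simplices (8): a, b, c, d, e, f, g, h
  1-simplices (11): ac, ae, bc, bg, bh, ce, cf, ch, de, dh, gh
  2-simplices (3): ace, bch, bgh

Hence C_0 ≅ Z^8, C_1 ≅ Z^11, C_2 ≅ Z^3.

Boundary ∂_1: C_1 → C_0 sends each edge [p,q] (with p < q) to q − p. For instance
  ∂ce = e − c.
The 8×11 boundary matrix has rank 7 and Smith normal form diag(1,1,1,1,1,1,1).

∂_2: C_2 → C_1 sends each 2-simplex [p,q,r] to [q,r] − [p,r] + [p,q]. For instance
  ∂bgh = gh − bh + bg,
  ∂ace = ce − ae + ac.
As a 11×3 matrix over Z this has rank 3, with invariant factors (1,1,1).

Reading off H_k = ker ∂_k / im ∂_{k+1}:

  H_2: rank ker ∂_2 − rank ∂_3 = (3 − 3) − 0 = 0, and there is no ∂_3, so H_2 = 0.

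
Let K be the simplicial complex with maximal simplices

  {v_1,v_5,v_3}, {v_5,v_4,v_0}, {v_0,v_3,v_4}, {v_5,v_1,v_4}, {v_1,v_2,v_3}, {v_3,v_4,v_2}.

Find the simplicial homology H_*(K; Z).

H_0 = Z,  H_1 = Z,  H_2 = 0.

Fix the vertex order v_0 < v_1 < v_2 < v_3 < v_4 < v_5 and write every simplex with vertices in increasing order. Then dim K = 2 and the simplices of K are:

  0-simplices (6): [v_0], [v_1], [v_2], [v_3], [v_4], [v_5]
  1-simplices (12): [v_0,v_3], [v_0,v_4], [v_0,v_5], [v_1,v_2], [v_1,v_3], [v_1,v_4], [v_1,v_5], [v_2,v_3], [v_2,v_4], [v_3,v_4], [v_3,v_5], [v_4,v_5]
  2-simplices (6): [v_0,v_3,v_4], [v_0,v_4,v_5], [v_1,v_2,v_3], [v_1,v_3,v_5], [v_1,v_4,v_5], [v_2,v_3,v_4]

so the chain groups are C_0 ≅ Z^6, C_1 ≅ Z^12, C_2 ≅ Z^6.

The boundary map ∂_1: C_1 → C_0 sends each edge [p,q] (with p < q) to q − p.
The 6×12 boundary matrix has rank 5 and Smith normal form diag(1,1,1,1,1).

∂_2: C_2 → C_1 acts by ∂[p,q,r] = [q,r] − [p,r] + [p,q]. For instance
  ∂[v_1,v_4,v_5] = [v_4,v_5] − [v_1,v_5] + [v_1,v_4],
  ∂[v_0,v_4,v_5] = [v_4,v_5] − [v_0,v_5] + [v_0,v_4].
The resulting 12×6 matrix has rank 6, and its Smith normal form has invariant factors (1,1,1,1,1,1).

Reading off H_k = ker ∂_k / im ∂_{k+1}:

  H_0: rank C_0 − rank ∂_1 = 6 − 5 = 1, and the invariant factors of ∂_1 are all 1, so H_0 = Z.
  H_1: rank ker ∂_1 − rank ∂_2 = (12 − 5) − 6 = 1, and the invariant factors of ∂_2 are all 1, so H_1 = Z.
  H_2: rank ker ∂_2 − rank ∂_3 = (6 − 6) − 0 = 0, and there is no ∂_3, so H_2 = 0.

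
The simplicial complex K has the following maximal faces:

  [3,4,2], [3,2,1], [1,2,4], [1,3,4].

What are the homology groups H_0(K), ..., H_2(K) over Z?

H_0 ≅ Z,  H_1 = 0,  H_2 ≅ Z.

Fix the vertex order 1 < 2 < 3 < 4 and write every simplex with vertices in increasing order. Then dim K = 2 and the simplices of K are:

  0-simplices (4): [1], [2], [3], [4]
  1-simplices (6): [1,2], [1,3], [1,4], [2,3], [2,4], [3,4]
  2-simplices (4): [1,2,3], [1,2,4], [1,3,4], [2,3,4]

Hence C_0 ≅ Z^4, C_1 ≅ Z^6, C_2 ≅ Z^4.

∂_1: C_1 → C_0 is given by ∂[p,q] = [q] − [p]. For instance
  ∂[1,2] = [2] − [1].
The 4×6 boundary matrix has rank 3 and Smith normal form diag(1,1,1).

∂_2: C_2 → C_1 acts by ∂[p,q,r] = [q,r] − [p,r] + [p,q]. For instance
  ∂[1,2,4] = [2,4] − [1,4] + [1,2],
  ∂[1,2,3] = [2,3] − [1,3] + [1,2].
The resulting 6×4 matrix has rank 3, and its Smith normal form has invariant factors (1,1,1).

From H_k ≅ ker(∂_k) / im(∂_{k+1}) we obtain:

  H_0: rank C_0 − rank ∂_1 = 4 − 3 = 1, and the invariant factors of ∂_1 are all 1, so H_0 ≅ Z.
  H_1: rank ker ∂_1 − rank ∂_2 = (6 − 3) − 3 = 0, and the invariant factors of ∂_2 are all 1, so H_1 ≅ 0.
  H_2: rank ker ∂_2 − rank ∂_3 = (4 − 3) − 0 = 1, and there is no ∂_3, so H_2 ≅ Z.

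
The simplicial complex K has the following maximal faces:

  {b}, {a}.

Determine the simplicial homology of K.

H_0 = Z^2.

K has 2 vertices.
rank ∂_0 = 0, rank ∂_1 = 0 ⇒ b_0 = 2 − 0 − 0 = 2. So H_0 ≅ Z^2.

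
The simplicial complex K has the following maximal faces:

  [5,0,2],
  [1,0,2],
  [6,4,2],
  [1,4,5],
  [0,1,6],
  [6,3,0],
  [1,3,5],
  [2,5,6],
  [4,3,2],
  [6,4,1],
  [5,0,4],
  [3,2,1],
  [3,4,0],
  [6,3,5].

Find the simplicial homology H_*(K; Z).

H_0 ≅ Z,  H_1 ≅ Z^2,  H_2 ≅ Z.

We work with the vertex ordering 0 < 1 < 2 < 3 < 4 < 5 < 6. The simplices of K, each written with vertices in increasing order, are:

  0-simplices (7): [0], [1], [2], [3], [4], [5], [6]
  1-simplices (21): [0,1], [0,2], [0,3], [0,4], [0,5], [0,6], [1,2], [1,3], [1,4], [1,5], [1,6], [2,3], [2,4], [2,5], [2,6], [3,4], [3,5], [3,6], [4,5], [4,6], [5,6]
  2-simplices (14): [0,1,2], [0,1,6], [0,2,5], [0,3,4], [0,3,6], [0,4,5], [1,2,3], [1,3,5], [1,4,5], [1,4,6], [2,3,4], [2,4,6], [2,5,6], [3,5,6]

Hence C_0 ≅ Z^7, C_1 ≅ Z^21, C_2 ≅ Z^14.

The boundary map ∂_1: C_1 → C_0 is given by ∂[p,q] = [q] − [p]. For instance
  ∂[0,6] = [6] − [0].
This gives a 7×21 integer matrix of rank 6; reducing to Smith normal form yields diagonal entries (1,1,1,1,1,1).

∂_2: C_2 → C_1 maps a triangle to the signed sum of its edges. For instance
  ∂[1,4,6] = [4,6] − [1,6] + [1,4],
  ∂[1,4,5] = [4,5] − [1,5] + [1,4].
This gives a 21×14 integer matrix of rank 13; reducing to Smith normal form yields diagonal entries (1,1,1,1,1,1,1,1,1,1,1,1,1).

Reading off H_k = ker ∂_k / im ∂_{k+1}:

  H_0: rank C_0 − rank ∂_1 = 7 − 6 = 1, and the invariant factors of ∂_1 are all 1, so H_0 ≅ Z.
  H_1: rank ker ∂_1 − rank ∂_2 = (21 − 6) − 13 = 2, and the invariant factors of ∂_2 are all 1, so H_1 ≅ Z^2.
  H_2: rank ker ∂_2 − rank ∂_3 = (14 − 13) − 0 = 1, and there is no ∂_3, so H_2 ≅ Z.

As a check, the Euler characteristic is 7 − 21 + 14 = 0, which agrees with 1 − 2 + 1 = 0.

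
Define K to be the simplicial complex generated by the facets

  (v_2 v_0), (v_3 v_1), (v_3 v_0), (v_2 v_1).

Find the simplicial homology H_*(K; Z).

H_0 = Z,  H_1 = Z.

We work with the vertex ordering v_0 < v_1 < v_2 < v_3. The simplices of K, each written with vertices in increasing order, are:

  0-simplices (4): [v_0], [v_1], [v_2], [v_3]
  1-simplices (4): [v_0,v_2], [v_0,v_3], [v_1,v_2], [v_1,v_3]

Hence C_0 ≅ Z^4, C_1 ≅ Z^4.

Boundary ∂_1: C_1 → C_0 is given by ∂[p,q] = [q] − [p]. For instance
  ∂[v_1,v_3] = [v_3] − [v_1].
The resulting 4×4 matrix has rank 3, and its Smith normal form has invariant factors (1,1,1).

Now H_k = ker ∂_k / im ∂_{k+1}, so:

  H_0: rank C_0 − rank ∂_1 = 4 − 3 = 1, and the invariant factors of ∂_1 are all 1, so H_0 ≅ Z.
  H_1: rank ker ∂_1 − rank ∂_2 = (4 − 3) − 0 = 1, and there is no ∂_2, so H_1 ≅ Z.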